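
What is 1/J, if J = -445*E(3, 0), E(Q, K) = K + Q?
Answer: -1/1335 ≈ -0.00074906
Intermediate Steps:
J = -1335 (J = -445*(0 + 3) = -445*3 = -1335)
1/J = 1/(-1335) = -1/1335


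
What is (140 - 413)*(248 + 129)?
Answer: -102921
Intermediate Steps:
(140 - 413)*(248 + 129) = -273*377 = -102921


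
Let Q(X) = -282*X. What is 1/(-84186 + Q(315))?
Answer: -1/173016 ≈ -5.7798e-6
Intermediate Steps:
1/(-84186 + Q(315)) = 1/(-84186 - 282*315) = 1/(-84186 - 88830) = 1/(-173016) = -1/173016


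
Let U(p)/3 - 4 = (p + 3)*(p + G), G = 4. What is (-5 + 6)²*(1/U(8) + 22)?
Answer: 8977/408 ≈ 22.002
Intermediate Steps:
U(p) = 12 + 3*(3 + p)*(4 + p) (U(p) = 12 + 3*((p + 3)*(p + 4)) = 12 + 3*((3 + p)*(4 + p)) = 12 + 3*(3 + p)*(4 + p))
(-5 + 6)²*(1/U(8) + 22) = (-5 + 6)²*(1/(48 + 3*8² + 21*8) + 22) = 1²*(1/(48 + 3*64 + 168) + 22) = 1*(1/(48 + 192 + 168) + 22) = 1*(1/408 + 22) = 1*(8977/408) = 8977/408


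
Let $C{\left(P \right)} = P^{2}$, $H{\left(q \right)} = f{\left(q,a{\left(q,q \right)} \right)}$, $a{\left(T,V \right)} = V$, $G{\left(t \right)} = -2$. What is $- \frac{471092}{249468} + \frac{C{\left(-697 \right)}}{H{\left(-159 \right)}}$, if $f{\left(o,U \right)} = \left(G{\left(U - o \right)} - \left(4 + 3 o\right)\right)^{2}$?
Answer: $\frac{1390523270}{4611852549} \approx 0.30151$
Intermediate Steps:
$f{\left(o,U \right)} = \left(-6 - 3 o\right)^{2}$ ($f{\left(o,U \right)} = \left(-2 - \left(4 + 3 o\right)\right)^{2} = \left(-6 - 3 o\right)^{2}$)
$H{\left(q \right)} = 9 \left(2 + q\right)^{2}$
$- \frac{471092}{249468} + \frac{C{\left(-697 \right)}}{H{\left(-159 \right)}} = - \frac{471092}{249468} + \frac{\left(-697\right)^{2}}{9 \left(2 - 159\right)^{2}} = \left(-471092\right) \frac{1}{249468} + \frac{485809}{9 \left(-157\right)^{2}} = - \frac{117773}{62367} + \frac{485809}{9 \cdot 24649} = - \frac{117773}{62367} + \frac{485809}{221841} = \frac{1390523270}{4611852549}$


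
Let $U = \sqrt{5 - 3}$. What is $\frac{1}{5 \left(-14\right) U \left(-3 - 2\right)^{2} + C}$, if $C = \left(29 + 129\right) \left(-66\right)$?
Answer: $- \frac{2607}{25654546} + \frac{875 \sqrt{2}}{51309092} \approx -7.7502 \cdot 10^{-5}$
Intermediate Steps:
$U = \sqrt{2} \approx 1.4142$
$C = -10428$ ($C = 158 \left(-66\right) = -10428$)
$\frac{1}{5 \left(-14\right) U \left(-3 - 2\right)^{2} + C} = \frac{1}{5 \left(-14\right) \sqrt{2} \left(-3 - 2\right)^{2} - 10428} = \frac{1}{- 70 \sqrt{2} \left(-3 - 2\right)^{2} - 10428} = \frac{1}{- 70 \sqrt{2} \left(-5\right)^{2} - 10428} = \frac{1}{- 70 \sqrt{2} \cdot 25 - 10428} = \frac{1}{- 70 \cdot 25 \sqrt{2} - 10428} = \frac{1}{- 1750 \sqrt{2} - 10428} = \frac{1}{-10428 - 1750 \sqrt{2}}$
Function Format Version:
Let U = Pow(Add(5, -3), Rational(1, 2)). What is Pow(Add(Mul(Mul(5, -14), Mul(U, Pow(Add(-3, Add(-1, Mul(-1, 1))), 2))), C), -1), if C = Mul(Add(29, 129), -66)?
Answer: Add(Rational(-2607, 25654546), Mul(Rational(875, 51309092), Pow(2, Rational(1, 2)))) ≈ -7.7502e-5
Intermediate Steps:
U = Pow(2, Rational(1, 2)) ≈ 1.4142
C = -10428 (C = Mul(158, -66) = -10428)
Pow(Add(Mul(Mul(5, -14), Mul(U, Pow(Add(-3, Add(-1, Mul(-1, 1))), 2))), C), -1) = Pow(Add(Mul(Mul(5, -14), Mul(Pow(2, Rational(1, 2)), Pow(Add(-3, Add(-1, Mul(-1, 1))), 2))), -10428), -1) = Pow(Add(Mul(-70, Mul(Pow(2, Rational(1, 2)), Pow(Add(-3, Add(-1, -1)), 2))), -10428), -1) = Pow(Add(Mul(-70, Mul(Pow(2, Rational(1, 2)), Pow(Add(-3, -2), 2))), -10428), -1) = Pow(Add(Mul(-70, Mul(Pow(2, Rational(1, 2)), Pow(-5, 2))), -10428), -1) = Pow(Add(Mul(-70, Mul(Pow(2, Rational(1, 2)), 25)), -10428), -1) = Pow(Add(Mul(-70, Mul(25, Pow(2, Rational(1, 2)))), -10428), -1) = Pow(Add(Mul(-1750, Pow(2, Rational(1, 2))), -10428), -1) = Pow(Add(-10428, Mul(-1750, Pow(2, Rational(1, 2)))), -1)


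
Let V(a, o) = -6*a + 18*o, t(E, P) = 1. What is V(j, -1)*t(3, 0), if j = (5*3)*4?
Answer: -378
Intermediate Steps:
j = 60 (j = 15*4 = 60)
V(j, -1)*t(3, 0) = (-6*60 + 18*(-1))*1 = (-360 - 18)*1 = -378*1 = -378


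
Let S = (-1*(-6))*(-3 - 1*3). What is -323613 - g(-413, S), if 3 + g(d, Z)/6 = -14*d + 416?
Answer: -360783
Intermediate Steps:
S = -36 (S = 6*(-3 - 3) = 6*(-6) = -36)
g(d, Z) = 2478 - 84*d (g(d, Z) = -18 + 6*(-14*d + 416) = -18 + 6*(416 - 14*d) = -18 + (2496 - 84*d) = 2478 - 84*d)
-323613 - g(-413, S) = -323613 - (2478 - 84*(-413)) = -323613 - (2478 + 34692) = -323613 - 1*37170 = -323613 - 37170 = -360783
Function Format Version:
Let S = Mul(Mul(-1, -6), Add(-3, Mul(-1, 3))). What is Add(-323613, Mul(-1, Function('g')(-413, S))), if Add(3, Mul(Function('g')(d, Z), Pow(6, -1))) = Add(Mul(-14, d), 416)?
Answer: -360783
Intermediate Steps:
S = -36 (S = Mul(6, Add(-3, -3)) = Mul(6, -6) = -36)
Function('g')(d, Z) = Add(2478, Mul(-84, d)) (Function('g')(d, Z) = Add(-18, Mul(6, Add(Mul(-14, d), 416))) = Add(-18, Mul(6, Add(416, Mul(-14, d)))) = Add(-18, Add(2496, Mul(-84, d))) = Add(2478, Mul(-84, d)))
Add(-323613, Mul(-1, Function('g')(-413, S))) = Add(-323613, Mul(-1, Add(2478, Mul(-84, -413)))) = Add(-323613, Mul(-1, Add(2478, 34692))) = Add(-323613, Mul(-1, 37170)) = Add(-323613, -37170) = -360783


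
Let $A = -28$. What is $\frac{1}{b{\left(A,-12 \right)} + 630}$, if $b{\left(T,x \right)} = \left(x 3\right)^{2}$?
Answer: $\frac{1}{1926} \approx 0.00051921$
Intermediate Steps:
$b{\left(T,x \right)} = 9 x^{2}$ ($b{\left(T,x \right)} = \left(3 x\right)^{2} = 9 x^{2}$)
$\frac{1}{b{\left(A,-12 \right)} + 630} = \frac{1}{9 \left(-12\right)^{2} + 630} = \frac{1}{9 \cdot 144 + 630} = \frac{1}{1296 + 630} = \frac{1}{1926}$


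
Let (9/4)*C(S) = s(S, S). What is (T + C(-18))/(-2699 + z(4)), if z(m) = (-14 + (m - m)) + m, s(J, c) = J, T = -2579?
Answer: 2587/2709 ≈ 0.95496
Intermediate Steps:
C(S) = 4*S/9
z(m) = -14 + m (z(m) = (-14 + 0) + m = -14 + m)
(T + C(-18))/(-2699 + z(4)) = (-2579 + (4/9)*(-18))/(-2699 + (-14 + 4)) = (-2579 - 8)/(-2699 - 10) = -2587/(-2709) = -2587*(-1/2709) = 2587/2709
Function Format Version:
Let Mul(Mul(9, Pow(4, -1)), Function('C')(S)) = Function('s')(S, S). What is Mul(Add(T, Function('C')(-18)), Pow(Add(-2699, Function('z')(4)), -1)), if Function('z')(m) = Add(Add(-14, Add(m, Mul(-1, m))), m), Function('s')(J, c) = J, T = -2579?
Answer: Rational(2587, 2709) ≈ 0.95496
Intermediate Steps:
Function('C')(S) = Mul(Rational(4, 9), S)
Function('z')(m) = Add(-14, m) (Function('z')(m) = Add(Add(-14, 0), m) = Add(-14, m))
Mul(Add(T, Function('C')(-18)), Pow(Add(-2699, Function('z')(4)), -1)) = Mul(Add(-2579, Mul(Rational(4, 9), -18)), Pow(Add(-2699, Add(-14, 4)), -1)) = Mul(Add(-2579, -8), Pow(Add(-2699, -10), -1)) = Mul(-2587, Pow(-2709, -1)) = Mul(-2587, Rational(-1, 2709)) = Rational(2587, 2709)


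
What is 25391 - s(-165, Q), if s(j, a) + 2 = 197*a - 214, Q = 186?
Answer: -11035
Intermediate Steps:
s(j, a) = -216 + 197*a (s(j, a) = -2 + (197*a - 214) = -2 + (-214 + 197*a) = -216 + 197*a)
25391 - s(-165, Q) = 25391 - (-216 + 197*186) = 25391 - (-216 + 36642) = 25391 - 1*36426 = 25391 - 36426 = -11035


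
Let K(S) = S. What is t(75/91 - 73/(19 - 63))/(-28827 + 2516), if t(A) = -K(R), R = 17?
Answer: 17/26311 ≈ 0.00064612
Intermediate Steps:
t(A) = -17 (t(A) = -1*17 = -17)
t(75/91 - 73/(19 - 63))/(-28827 + 2516) = -17/(-28827 + 2516) = -17/(-26311) = -17*(-1/26311) = 17/26311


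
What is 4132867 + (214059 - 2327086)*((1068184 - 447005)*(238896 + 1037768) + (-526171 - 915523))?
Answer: -1675705265319652507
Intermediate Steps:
4132867 + (214059 - 2327086)*((1068184 - 447005)*(238896 + 1037768) + (-526171 - 915523)) = 4132867 - 2113027*(621179*1276664 - 1441694) = 4132867 - 2113027*(793036866856 - 1441694) = 4132867 - 2113027*793035425162 = 4132867 - 1675705265323785374 = -1675705265319652507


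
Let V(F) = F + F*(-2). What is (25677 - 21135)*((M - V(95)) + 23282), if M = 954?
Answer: 110511402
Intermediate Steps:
V(F) = -F (V(F) = F - 2*F = -F)
(25677 - 21135)*((M - V(95)) + 23282) = (25677 - 21135)*((954 - (-1)*95) + 23282) = 4542*((954 - 1*(-95)) + 23282) = 4542*((954 + 95) + 23282) = 4542*(1049 + 23282) = 4542*24331 = 110511402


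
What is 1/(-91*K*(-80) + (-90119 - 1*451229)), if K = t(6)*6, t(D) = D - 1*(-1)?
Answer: -1/235588 ≈ -4.2447e-6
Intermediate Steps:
t(D) = 1 + D (t(D) = D + 1 = 1 + D)
K = 42 (K = (1 + 6)*6 = 7*6 = 42)
1/(-91*K*(-80) + (-90119 - 1*451229)) = 1/(-91*42*(-80) + (-90119 - 1*451229)) = 1/(-3822*(-80) + (-90119 - 451229)) = 1/(305760 - 541348) = 1/(-235588) = -1/235588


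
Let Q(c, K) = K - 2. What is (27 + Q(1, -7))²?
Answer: 324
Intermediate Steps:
Q(c, K) = -2 + K
(27 + Q(1, -7))² = (27 + (-2 - 7))² = (27 - 9)² = 18² = 324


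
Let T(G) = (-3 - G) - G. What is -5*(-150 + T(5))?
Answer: 815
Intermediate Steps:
T(G) = -3 - 2*G
-5*(-150 + T(5)) = -5*(-150 + (-3 - 2*5)) = -5*(-150 + (-3 - 10)) = -5*(-150 - 13) = -5*(-163) = 815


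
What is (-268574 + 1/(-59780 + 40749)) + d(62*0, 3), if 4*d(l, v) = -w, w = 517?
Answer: -20454766207/76124 ≈ -2.6870e+5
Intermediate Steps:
d(l, v) = -517/4 (d(l, v) = (-1*517)/4 = (¼)*(-517) = -517/4)
(-268574 + 1/(-59780 + 40749)) + d(62*0, 3) = (-268574 + 1/(-59780 + 40749)) - 517/4 = (-268574 + 1/(-19031)) - 517/4 = (-268574 - 1/19031) - 517/4 = -5111231795/19031 - 517/4 = -20454766207/76124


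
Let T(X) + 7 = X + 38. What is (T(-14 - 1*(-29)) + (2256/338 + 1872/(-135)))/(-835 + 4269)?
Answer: 49189/4352595 ≈ 0.011301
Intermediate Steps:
T(X) = 31 + X (T(X) = -7 + (X + 38) = -7 + (38 + X) = 31 + X)
(T(-14 - 1*(-29)) + (2256/338 + 1872/(-135)))/(-835 + 4269) = ((31 + (-14 - 1*(-29))) + (2256/338 + 1872/(-135)))/(-835 + 4269) = ((31 + (-14 + 29)) + (2256*(1/338) + 1872*(-1/135)))/3434 = ((31 + 15) + (1128/169 - 208/15))*(1/3434) = (46 - 18232/2535)*(1/3434) = (98378/2535)*(1/3434) = 49189/4352595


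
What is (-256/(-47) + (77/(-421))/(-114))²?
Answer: 151046140146889/5088263695524 ≈ 29.685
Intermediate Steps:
(-256/(-47) + (77/(-421))/(-114))² = (-256*(-1/47) + (77*(-1/421))*(-1/114))² = (256/47 - 77/421*(-1/114))² = (256/47 + 77/47994)² = (12290083/2255718)² = 151046140146889/5088263695524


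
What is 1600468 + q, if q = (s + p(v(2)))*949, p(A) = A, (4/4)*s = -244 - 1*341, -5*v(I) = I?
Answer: 5224617/5 ≈ 1.0449e+6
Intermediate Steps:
v(I) = -I/5
s = -585 (s = -244 - 1*341 = -244 - 341 = -585)
q = -2777723/5 (q = (-585 - 1/5*2)*949 = (-585 - 2/5)*949 = -2927/5*949 = -2777723/5 ≈ -5.5555e+5)
1600468 + q = 1600468 - 2777723/5 = 5224617/5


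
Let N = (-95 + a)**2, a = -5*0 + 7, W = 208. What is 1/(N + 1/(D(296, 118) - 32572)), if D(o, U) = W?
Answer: 32364/250626815 ≈ 0.00012913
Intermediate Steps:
D(o, U) = 208
a = 7 (a = 0 + 7 = 7)
N = 7744 (N = (-95 + 7)**2 = (-88)**2 = 7744)
1/(N + 1/(D(296, 118) - 32572)) = 1/(7744 + 1/(208 - 32572)) = 1/(7744 + 1/(-32364)) = 1/(7744 - 1/32364) = 1/(250626815/32364) = 32364/250626815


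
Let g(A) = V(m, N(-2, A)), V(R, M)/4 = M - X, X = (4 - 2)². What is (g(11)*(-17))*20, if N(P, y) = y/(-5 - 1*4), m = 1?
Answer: 63920/9 ≈ 7102.2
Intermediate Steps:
X = 4 (X = 2² = 4)
N(P, y) = -y/9 (N(P, y) = y/(-5 - 4) = y/(-9) = y*(-⅑) = -y/9)
V(R, M) = -16 + 4*M (V(R, M) = 4*(M - 1*4) = 4*(M - 4) = 4*(-4 + M) = -16 + 4*M)
g(A) = -16 - 4*A/9 (g(A) = -16 + 4*(-A/9) = -16 - 4*A/9)
(g(11)*(-17))*20 = ((-16 - 4/9*11)*(-17))*20 = ((-16 - 44/9)*(-17))*20 = -188/9*(-17)*20 = (3196/9)*20 = 63920/9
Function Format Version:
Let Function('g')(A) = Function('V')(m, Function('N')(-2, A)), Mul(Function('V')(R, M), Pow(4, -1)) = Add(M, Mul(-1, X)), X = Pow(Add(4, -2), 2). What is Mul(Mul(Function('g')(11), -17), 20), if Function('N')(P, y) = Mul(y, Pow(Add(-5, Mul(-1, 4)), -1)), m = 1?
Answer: Rational(63920, 9) ≈ 7102.2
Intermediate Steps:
X = 4 (X = Pow(2, 2) = 4)
Function('N')(P, y) = Mul(Rational(-1, 9), y) (Function('N')(P, y) = Mul(y, Pow(Add(-5, -4), -1)) = Mul(y, Pow(-9, -1)) = Mul(y, Rational(-1, 9)) = Mul(Rational(-1, 9), y))
Function('V')(R, M) = Add(-16, Mul(4, M)) (Function('V')(R, M) = Mul(4, Add(M, Mul(-1, 4))) = Mul(4, Add(M, -4)) = Mul(4, Add(-4, M)) = Add(-16, Mul(4, M)))
Function('g')(A) = Add(-16, Mul(Rational(-4, 9), A)) (Function('g')(A) = Add(-16, Mul(4, Mul(Rational(-1, 9), A))) = Add(-16, Mul(Rational(-4, 9), A)))
Mul(Mul(Function('g')(11), -17), 20) = Mul(Mul(Add(-16, Mul(Rational(-4, 9), 11)), -17), 20) = Mul(Mul(Add(-16, Rational(-44, 9)), -17), 20) = Mul(Mul(Rational(-188, 9), -17), 20) = Mul(Rational(3196, 9), 20) = Rational(63920, 9)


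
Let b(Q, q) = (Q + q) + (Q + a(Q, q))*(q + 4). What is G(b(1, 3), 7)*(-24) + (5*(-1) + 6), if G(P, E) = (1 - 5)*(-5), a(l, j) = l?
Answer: -479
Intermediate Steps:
b(Q, q) = Q + q + 2*Q*(4 + q) (b(Q, q) = (Q + q) + (Q + Q)*(q + 4) = (Q + q) + (2*Q)*(4 + q) = (Q + q) + 2*Q*(4 + q) = Q + q + 2*Q*(4 + q))
G(P, E) = 20 (G(P, E) = -4*(-5) = 20)
G(b(1, 3), 7)*(-24) + (5*(-1) + 6) = 20*(-24) + (5*(-1) + 6) = -480 + (-5 + 6) = -480 + 1 = -479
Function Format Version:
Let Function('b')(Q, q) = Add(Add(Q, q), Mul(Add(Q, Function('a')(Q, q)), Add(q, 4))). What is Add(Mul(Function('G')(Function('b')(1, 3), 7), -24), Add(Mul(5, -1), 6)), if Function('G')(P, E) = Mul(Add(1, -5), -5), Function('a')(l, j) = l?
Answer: -479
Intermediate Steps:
Function('b')(Q, q) = Add(Q, q, Mul(2, Q, Add(4, q))) (Function('b')(Q, q) = Add(Add(Q, q), Mul(Add(Q, Q), Add(q, 4))) = Add(Add(Q, q), Mul(Mul(2, Q), Add(4, q))) = Add(Add(Q, q), Mul(2, Q, Add(4, q))) = Add(Q, q, Mul(2, Q, Add(4, q))))
Function('G')(P, E) = 20 (Function('G')(P, E) = Mul(-4, -5) = 20)
Add(Mul(Function('G')(Function('b')(1, 3), 7), -24), Add(Mul(5, -1), 6)) = Add(Mul(20, -24), Add(Mul(5, -1), 6)) = Add(-480, Add(-5, 6)) = Add(-480, 1) = -479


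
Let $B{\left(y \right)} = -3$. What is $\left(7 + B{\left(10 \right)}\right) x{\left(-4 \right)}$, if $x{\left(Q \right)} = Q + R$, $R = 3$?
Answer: $-4$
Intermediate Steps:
$x{\left(Q \right)} = 3 + Q$ ($x{\left(Q \right)} = Q + 3 = 3 + Q$)
$\left(7 + B{\left(10 \right)}\right) x{\left(-4 \right)} = \left(7 - 3\right) \left(3 - 4\right) = 4 \left(-1\right) = -4$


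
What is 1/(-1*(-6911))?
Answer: 1/6911 ≈ 0.00014470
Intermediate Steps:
1/(-1*(-6911)) = 1/6911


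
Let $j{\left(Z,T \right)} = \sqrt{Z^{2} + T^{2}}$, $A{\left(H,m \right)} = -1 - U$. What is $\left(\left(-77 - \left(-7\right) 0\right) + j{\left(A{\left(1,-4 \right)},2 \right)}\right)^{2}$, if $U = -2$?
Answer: $\left(77 - \sqrt{5}\right)^{2} \approx 5589.6$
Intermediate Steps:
$A{\left(H,m \right)} = 1$ ($A{\left(H,m \right)} = -1 - -2 = -1 + 2 = 1$)
$j{\left(Z,T \right)} = \sqrt{T^{2} + Z^{2}}$
$\left(\left(-77 - \left(-7\right) 0\right) + j{\left(A{\left(1,-4 \right)},2 \right)}\right)^{2} = \left(\left(-77 - \left(-7\right) 0\right) + \sqrt{2^{2} + 1^{2}}\right)^{2} = \left(\left(-77 - 0\right) + \sqrt{4 + 1}\right)^{2} = \left(\left(-77 + 0\right) + \sqrt{5}\right)^{2} = \left(-77 + \sqrt{5}\right)^{2}$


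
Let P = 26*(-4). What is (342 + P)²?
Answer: 56644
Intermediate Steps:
P = -104
(342 + P)² = (342 - 104)² = 238² = 56644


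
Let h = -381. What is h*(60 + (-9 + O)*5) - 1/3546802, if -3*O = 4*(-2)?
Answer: -38287727591/3546802 ≈ -10795.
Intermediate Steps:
O = 8/3 (O = -4*(-2)/3 = -⅓*(-8) = 8/3 ≈ 2.6667)
h*(60 + (-9 + O)*5) - 1/3546802 = -381*(60 + (-9 + 8/3)*5) - 1/3546802 = -381*(60 - 19/3*5) - 1*1/3546802 = -381*(60 - 95/3) - 1/3546802 = -381*85/3 - 1/3546802 = -10795 - 1/3546802 = -38287727591/3546802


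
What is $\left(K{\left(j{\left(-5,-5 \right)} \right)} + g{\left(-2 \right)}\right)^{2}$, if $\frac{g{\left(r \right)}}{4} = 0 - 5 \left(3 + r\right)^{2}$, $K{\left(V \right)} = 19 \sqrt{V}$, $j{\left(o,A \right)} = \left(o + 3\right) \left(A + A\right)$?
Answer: $7620 - 1520 \sqrt{5} \approx 4221.2$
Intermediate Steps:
$j{\left(o,A \right)} = 2 A \left(3 + o\right)$ ($j{\left(o,A \right)} = \left(3 + o\right) 2 A = 2 A \left(3 + o\right)$)
$g{\left(r \right)} = - 20 \left(3 + r\right)^{2}$ ($g{\left(r \right)} = 4 \left(0 - 5 \left(3 + r\right)^{2}\right) = 4 \left(- 5 \left(3 + r\right)^{2}\right) = - 20 \left(3 + r\right)^{2}$)
$\left(K{\left(j{\left(-5,-5 \right)} \right)} + g{\left(-2 \right)}\right)^{2} = \left(19 \sqrt{2 \left(-5\right) \left(3 - 5\right)} - 20 \left(3 - 2\right)^{2}\right)^{2} = \left(19 \sqrt{2 \left(-5\right) \left(-2\right)} - 20 \cdot 1^{2}\right)^{2} = \left(19 \sqrt{20} - 20\right)^{2} = \left(19 \cdot 2 \sqrt{5} - 20\right)^{2} = \left(38 \sqrt{5} - 20\right)^{2} = \left(-20 + 38 \sqrt{5}\right)^{2}$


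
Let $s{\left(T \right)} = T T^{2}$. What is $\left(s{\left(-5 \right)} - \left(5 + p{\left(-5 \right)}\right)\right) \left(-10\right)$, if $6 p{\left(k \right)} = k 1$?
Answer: $\frac{3875}{3} \approx 1291.7$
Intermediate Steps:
$s{\left(T \right)} = T^{3}$
$p{\left(k \right)} = \frac{k}{6}$ ($p{\left(k \right)} = \frac{k 1}{6} = \frac{k}{6}$)
$\left(s{\left(-5 \right)} - \left(5 + p{\left(-5 \right)}\right)\right) \left(-10\right) = \left(\left(-5\right)^{3} - \left(5 + \frac{1}{6} \left(-5\right)\right)\right) \left(-10\right) = \left(-125 - \frac{25}{6}\right) \left(-10\right) = \left(- \frac{775}{6}\right) \left(-10\right) = \frac{3875}{3}$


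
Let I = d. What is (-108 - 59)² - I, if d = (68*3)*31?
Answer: 21565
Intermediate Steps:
d = 6324 (d = 204*31 = 6324)
I = 6324
(-108 - 59)² - I = (-108 - 59)² - 1*6324 = (-167)² - 6324 = 27889 - 6324 = 21565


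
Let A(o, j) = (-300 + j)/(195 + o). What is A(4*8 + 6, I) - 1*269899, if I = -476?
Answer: -62887243/233 ≈ -2.6990e+5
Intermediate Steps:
A(o, j) = (-300 + j)/(195 + o)
A(4*8 + 6, I) - 1*269899 = (-300 - 476)/(195 + (4*8 + 6)) - 1*269899 = -776/(195 + (32 + 6)) - 269899 = -776/(195 + 38) - 269899 = -776/233 - 269899 = -62887243/233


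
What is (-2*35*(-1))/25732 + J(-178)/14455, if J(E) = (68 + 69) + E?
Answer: -3083/26568290 ≈ -0.00011604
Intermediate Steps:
J(E) = 137 + E
(-2*35*(-1))/25732 + J(-178)/14455 = (-2*35*(-1))/25732 + (137 - 178)/14455 = -70*(-1)*(1/25732) - 41*1/14455 = 70*(1/25732) - 41/14455 = 5/1838 - 41/14455 = -3083/26568290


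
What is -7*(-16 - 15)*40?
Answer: 8680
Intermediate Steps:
-7*(-16 - 15)*40 = -7*(-31)*40 = 217*40 = 8680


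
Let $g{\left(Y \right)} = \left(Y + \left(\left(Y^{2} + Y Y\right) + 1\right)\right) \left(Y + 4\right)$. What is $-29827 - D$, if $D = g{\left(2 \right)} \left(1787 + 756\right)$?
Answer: $-197665$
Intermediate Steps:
$g{\left(Y \right)} = \left(4 + Y\right) \left(1 + Y + 2 Y^{2}\right)$ ($g{\left(Y \right)} = \left(Y + \left(\left(Y^{2} + Y^{2}\right) + 1\right)\right) \left(4 + Y\right) = \left(Y + \left(2 Y^{2} + 1\right)\right) \left(4 + Y\right) = \left(Y + \left(1 + 2 Y^{2}\right)\right) \left(4 + Y\right) = \left(1 + Y + 2 Y^{2}\right) \left(4 + Y\right) = \left(4 + Y\right) \left(1 + Y + 2 Y^{2}\right)$)
$D = 167838$ ($D = \left(4 + 2 \cdot 2^{3} + 5 \cdot 2 + 9 \cdot 2^{2}\right) \left(1787 + 756\right) = \left(4 + 2 \cdot 8 + 10 + 9 \cdot 4\right) 2543 = \left(4 + 16 + 10 + 36\right) 2543 = 66 \cdot 2543 = 167838$)
$-29827 - D = -29827 - 167838 = -197665$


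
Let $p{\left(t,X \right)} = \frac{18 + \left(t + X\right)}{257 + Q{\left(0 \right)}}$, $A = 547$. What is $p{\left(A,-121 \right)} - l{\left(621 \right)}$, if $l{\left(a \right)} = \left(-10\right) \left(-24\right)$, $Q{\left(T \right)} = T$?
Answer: $- \frac{61236}{257} \approx -238.27$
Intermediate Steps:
$l{\left(a \right)} = 240$
$p{\left(t,X \right)} = \frac{18}{257} + \frac{X}{257} + \frac{t}{257}$ ($p{\left(t,X \right)} = \frac{18 + \left(t + X\right)}{257 + 0} = \frac{18 + \left(X + t\right)}{257} = \left(18 + X + t\right) \frac{1}{257} = \frac{18}{257} + \frac{X}{257} + \frac{t}{257}$)
$p{\left(A,-121 \right)} - l{\left(621 \right)} = \left(\frac{18}{257} + \frac{1}{257} \left(-121\right) + \frac{1}{257} \cdot 547\right) - 240 = \left(\frac{18}{257} - \frac{121}{257} + \frac{547}{257}\right) - 240 = \frac{444}{257} - 240 = - \frac{61236}{257}$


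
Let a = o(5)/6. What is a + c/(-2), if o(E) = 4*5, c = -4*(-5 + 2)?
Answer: -8/3 ≈ -2.6667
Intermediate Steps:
c = 12 (c = -4*(-3) = 12)
o(E) = 20
a = 10/3 (a = 20/6 = (⅙)*20 = 10/3 ≈ 3.3333)
a + c/(-2) = 10/3 + 12/(-2) = 10/3 - ½*12 = 10/3 - 6 = -8/3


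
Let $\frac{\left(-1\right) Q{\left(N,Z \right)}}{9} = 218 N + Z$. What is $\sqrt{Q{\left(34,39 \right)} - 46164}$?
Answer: $i \sqrt{113223} \approx 336.49 i$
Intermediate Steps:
$Q{\left(N,Z \right)} = - 1962 N - 9 Z$ ($Q{\left(N,Z \right)} = - 9 \left(218 N + Z\right) = - 9 \left(Z + 218 N\right) = - 1962 N - 9 Z$)
$\sqrt{Q{\left(34,39 \right)} - 46164} = \sqrt{\left(\left(-1962\right) 34 - 351\right) - 46164} = \sqrt{\left(-66708 - 351\right) - 46164} = \sqrt{-67059 - 46164} = \sqrt{-113223} = i \sqrt{113223}$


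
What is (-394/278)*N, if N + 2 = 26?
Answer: -4728/139 ≈ -34.014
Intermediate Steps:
N = 24 (N = -2 + 26 = 24)
(-394/278)*N = -394/278*24 = -394*1/278*24 = -197/139*24 = -4728/139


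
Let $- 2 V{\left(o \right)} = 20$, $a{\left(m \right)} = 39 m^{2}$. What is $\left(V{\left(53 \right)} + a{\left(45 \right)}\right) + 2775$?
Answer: $81740$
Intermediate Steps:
$V{\left(o \right)} = -10$ ($V{\left(o \right)} = \left(- \frac{1}{2}\right) 20 = -10$)
$\left(V{\left(53 \right)} + a{\left(45 \right)}\right) + 2775 = \left(-10 + 39 \cdot 45^{2}\right) + 2775 = \left(-10 + 39 \cdot 2025\right) + 2775 = \left(-10 + 78975\right) + 2775 = 78965 + 2775 = 81740$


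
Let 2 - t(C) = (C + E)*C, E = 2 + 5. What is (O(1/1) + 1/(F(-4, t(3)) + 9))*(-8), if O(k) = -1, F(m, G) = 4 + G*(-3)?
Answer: 768/97 ≈ 7.9175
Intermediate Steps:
E = 7
t(C) = 2 - C*(7 + C) (t(C) = 2 - (C + 7)*C = 2 - (7 + C)*C = 2 - C*(7 + C))
F(m, G) = 4 - 3*G
(O(1/1) + 1/(F(-4, t(3)) + 9))*(-8) = (-1 + 1/((4 - 3*(2 - 1*3**2 - 7*3)) + 9))*(-8) = (-1 + 1/((4 - 3*(2 - 1*9 - 21)) + 9))*(-8) = (-1 + 1/((4 - 3*(2 - 9 - 21)) + 9))*(-8) = (-1 + 1/((4 - 3*(-28)) + 9))*(-8) = (-1 + 1/((4 + 84) + 9))*(-8) = (-1 + 1/(88 + 9))*(-8) = (-1 + 1/97)*(-8) = -96/97*(-8) = 768/97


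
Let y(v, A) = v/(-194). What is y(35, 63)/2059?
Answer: -35/399446 ≈ -8.7621e-5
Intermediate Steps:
y(v, A) = -v/194 (y(v, A) = v*(-1/194) = -v/194)
y(35, 63)/2059 = -1/194*35/2059 = -35/194*1/2059 = -35/399446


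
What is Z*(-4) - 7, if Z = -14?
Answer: 49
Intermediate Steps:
Z*(-4) - 7 = -14*(-4) - 7 = 56 - 7 = 49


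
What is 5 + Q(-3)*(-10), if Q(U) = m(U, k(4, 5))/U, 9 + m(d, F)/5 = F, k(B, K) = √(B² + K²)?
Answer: -145 + 50*√41/3 ≈ -38.281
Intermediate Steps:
m(d, F) = -45 + 5*F
Q(U) = (-45 + 5*√41)/U (Q(U) = (-45 + 5*√(4² + 5²))/U = (-45 + 5*√(16 + 25))/U = (-45 + 5*√41)/U)
5 + Q(-3)*(-10) = 5 + (5*(-9 + √41)/(-3))*(-10) = 5 + (5*(-⅓)*(-9 + √41))*(-10) = 5 + (15 - 5*√41/3)*(-10) = 5 + (-150 + 50*√41/3) = -145 + 50*√41/3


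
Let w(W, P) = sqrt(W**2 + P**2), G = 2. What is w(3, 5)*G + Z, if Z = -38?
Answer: -38 + 2*sqrt(34) ≈ -26.338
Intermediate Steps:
w(W, P) = sqrt(P**2 + W**2)
w(3, 5)*G + Z = sqrt(5**2 + 3**2)*2 - 38 = sqrt(25 + 9)*2 - 38 = sqrt(34)*2 - 38 = 2*sqrt(34) - 38 = -38 + 2*sqrt(34)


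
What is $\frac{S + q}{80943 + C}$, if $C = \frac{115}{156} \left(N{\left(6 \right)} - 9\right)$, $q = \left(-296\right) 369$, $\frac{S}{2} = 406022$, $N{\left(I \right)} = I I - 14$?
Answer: $\frac{8433840}{971431} \approx 8.6819$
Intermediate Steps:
$N{\left(I \right)} = -14 + I^{2}$ ($N{\left(I \right)} = I^{2} - 14 = -14 + I^{2}$)
$S = 812044$ ($S = 2 \cdot 406022 = 812044$)
$q = -109224$
$C = \frac{115}{12}$ ($C = \frac{115}{156} \left(\left(-14 + 6^{2}\right) - 9\right) = 115 \cdot \frac{1}{156} \left(\left(-14 + 36\right) - 9\right) = \frac{115 \left(22 - 9\right)}{156} = \frac{115}{156} \cdot 13 = \frac{115}{12} \approx 9.5833$)
$\frac{S + q}{80943 + C} = \frac{812044 - 109224}{80943 + \frac{115}{12}} = \frac{702820}{\frac{971431}{12}} = 702820 \cdot \frac{12}{971431} = \frac{8433840}{971431}$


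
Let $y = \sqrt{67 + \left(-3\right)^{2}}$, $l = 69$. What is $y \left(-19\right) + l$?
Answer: $69 - 38 \sqrt{19} \approx -96.638$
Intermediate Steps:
$y = 2 \sqrt{19}$ ($y = \sqrt{67 + 9} = \sqrt{76} = 2 \sqrt{19} \approx 8.7178$)
$y \left(-19\right) + l = 2 \sqrt{19} \left(-19\right) + 69 = - 38 \sqrt{19} + 69 = 69 - 38 \sqrt{19}$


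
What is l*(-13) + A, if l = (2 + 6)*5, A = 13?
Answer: -507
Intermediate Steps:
l = 40 (l = 8*5 = 40)
l*(-13) + A = 40*(-13) + 13 = -520 + 13 = -507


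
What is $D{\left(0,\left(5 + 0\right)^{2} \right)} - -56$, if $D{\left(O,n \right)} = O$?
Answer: $56$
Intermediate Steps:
$D{\left(0,\left(5 + 0\right)^{2} \right)} - -56 = 0 - -56 = 0 + 56 = 56$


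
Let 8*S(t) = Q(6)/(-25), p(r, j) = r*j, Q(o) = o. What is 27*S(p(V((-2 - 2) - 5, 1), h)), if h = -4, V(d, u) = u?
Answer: -81/100 ≈ -0.81000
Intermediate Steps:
p(r, j) = j*r
S(t) = -3/100 (S(t) = (6/(-25))/8 = (6*(-1/25))/8 = (⅛)*(-6/25) = -3/100)
27*S(p(V((-2 - 2) - 5, 1), h)) = 27*(-3/100) = -81/100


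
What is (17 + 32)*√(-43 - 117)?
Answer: 196*I*√10 ≈ 619.81*I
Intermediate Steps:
(17 + 32)*√(-43 - 117) = 49*√(-160) = 49*(4*I*√10) = 196*I*√10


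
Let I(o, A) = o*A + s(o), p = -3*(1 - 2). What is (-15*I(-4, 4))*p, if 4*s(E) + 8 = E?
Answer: 855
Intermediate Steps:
p = 3 (p = -3*(-1) = 3)
s(E) = -2 + E/4
I(o, A) = -2 + o/4 + A*o (I(o, A) = o*A + (-2 + o/4) = A*o + (-2 + o/4) = -2 + o/4 + A*o)
(-15*I(-4, 4))*p = -15*(-2 + (1/4)*(-4) + 4*(-4))*3 = -15*(-2 - 1 - 16)*3 = -15*(-19)*3 = 285*3 = 855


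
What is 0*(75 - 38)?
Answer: 0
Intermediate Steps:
0*(75 - 38) = 0*37 = 0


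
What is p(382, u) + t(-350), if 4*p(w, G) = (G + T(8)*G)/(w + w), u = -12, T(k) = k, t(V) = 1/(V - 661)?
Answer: -28061/772404 ≈ -0.036329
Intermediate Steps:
t(V) = 1/(-661 + V)
p(w, G) = 9*G/(8*w) (p(w, G) = ((G + 8*G)/(w + w))/4 = ((9*G)/((2*w)))/4 = ((9*G)*(1/(2*w)))/4 = (9*G/(2*w))/4 = 9*G/(8*w))
p(382, u) + t(-350) = (9/8)*(-12)/382 + 1/(-661 - 350) = (9/8)*(-12)*(1/382) + 1/(-1011) = -27/764 - 1/1011 = -28061/772404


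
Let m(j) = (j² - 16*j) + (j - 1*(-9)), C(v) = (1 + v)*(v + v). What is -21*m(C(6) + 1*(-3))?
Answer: -112455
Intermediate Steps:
C(v) = 2*v*(1 + v) (C(v) = (1 + v)*(2*v) = 2*v*(1 + v))
m(j) = 9 + j² - 15*j (m(j) = (j² - 16*j) + (j + 9) = (j² - 16*j) + (9 + j) = 9 + j² - 15*j)
-21*m(C(6) + 1*(-3)) = -21*(9 + (2*6*(1 + 6) + 1*(-3))² - 15*(2*6*(1 + 6) + 1*(-3))) = -21*(9 + (2*6*7 - 3)² - 15*(2*6*7 - 3)) = -21*(9 + (84 - 3)² - 15*(84 - 3)) = -21*(9 + 81² - 15*81) = -21*(9 + 6561 - 1215) = -21*5355 = -112455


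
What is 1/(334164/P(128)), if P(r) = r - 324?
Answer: -49/83541 ≈ -0.00058654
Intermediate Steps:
P(r) = -324 + r
1/(334164/P(128)) = 1/(334164/(-324 + 128)) = 1/(334164/(-196)) = 1/(334164*(-1/196)) = 1/(-83541/49) = -49/83541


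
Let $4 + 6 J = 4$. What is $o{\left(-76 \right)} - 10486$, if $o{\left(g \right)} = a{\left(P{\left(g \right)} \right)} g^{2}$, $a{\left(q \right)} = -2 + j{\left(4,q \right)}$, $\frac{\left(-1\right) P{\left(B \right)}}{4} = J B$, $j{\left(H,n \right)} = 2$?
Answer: $-10486$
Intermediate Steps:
$J = 0$ ($J = - \frac{2}{3} + \frac{1}{6} \cdot 4 = - \frac{2}{3} + \frac{2}{3} = 0$)
$P{\left(B \right)} = 0$ ($P{\left(B \right)} = - 4 \cdot 0 B = \left(-4\right) 0 = 0$)
$a{\left(q \right)} = 0$ ($a{\left(q \right)} = -2 + 2 = 0$)
$o{\left(g \right)} = 0$ ($o{\left(g \right)} = 0 g^{2} = 0$)
$o{\left(-76 \right)} - 10486 = 0 - 10486 = -10486$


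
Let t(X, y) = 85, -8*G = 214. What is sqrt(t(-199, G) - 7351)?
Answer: I*sqrt(7266) ≈ 85.241*I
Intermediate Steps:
G = -107/4 (G = -1/8*214 = -107/4 ≈ -26.750)
sqrt(t(-199, G) - 7351) = sqrt(85 - 7351) = sqrt(-7266) = I*sqrt(7266)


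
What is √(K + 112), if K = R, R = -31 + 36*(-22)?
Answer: 3*I*√79 ≈ 26.665*I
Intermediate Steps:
R = -823 (R = -31 - 792 = -823)
K = -823
√(K + 112) = √(-823 + 112) = √(-711) = 3*I*√79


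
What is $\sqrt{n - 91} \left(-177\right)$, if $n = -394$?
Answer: $- 177 i \sqrt{485} \approx - 3898.0 i$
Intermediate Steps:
$\sqrt{n - 91} \left(-177\right) = \sqrt{-394 - 91} \left(-177\right) = \sqrt{-485} \left(-177\right) = i \sqrt{485} \left(-177\right) = - 177 i \sqrt{485}$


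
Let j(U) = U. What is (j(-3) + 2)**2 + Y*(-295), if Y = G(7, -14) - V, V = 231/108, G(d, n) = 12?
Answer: -104689/36 ≈ -2908.0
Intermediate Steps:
V = 77/36 (V = 231*(1/108) = 77/36 ≈ 2.1389)
Y = 355/36 (Y = 12 - 1*77/36 = 12 - 77/36 = 355/36 ≈ 9.8611)
(j(-3) + 2)**2 + Y*(-295) = (-3 + 2)**2 + (355/36)*(-295) = (-1)**2 - 104725/36 = 1 - 104725/36 = -104689/36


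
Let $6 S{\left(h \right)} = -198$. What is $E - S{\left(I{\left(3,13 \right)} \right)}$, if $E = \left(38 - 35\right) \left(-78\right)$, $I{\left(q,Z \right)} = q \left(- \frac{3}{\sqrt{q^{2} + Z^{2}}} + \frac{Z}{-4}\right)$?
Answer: $-201$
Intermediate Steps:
$I{\left(q,Z \right)} = q \left(- \frac{3}{\sqrt{Z^{2} + q^{2}}} - \frac{Z}{4}\right)$ ($I{\left(q,Z \right)} = q \left(- \frac{3}{\sqrt{Z^{2} + q^{2}}} + Z \left(- \frac{1}{4}\right)\right) = q \left(- \frac{3}{\sqrt{Z^{2} + q^{2}}} - \frac{Z}{4}\right)$)
$S{\left(h \right)} = -33$ ($S{\left(h \right)} = \frac{1}{6} \left(-198\right) = -33$)
$E = -234$ ($E = 3 \left(-78\right) = -234$)
$E - S{\left(I{\left(3,13 \right)} \right)} = -234 - -33 = -234 + 33 = -201$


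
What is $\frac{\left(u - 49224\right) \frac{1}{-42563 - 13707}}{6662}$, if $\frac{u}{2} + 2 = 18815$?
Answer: $\frac{5799}{187435370} \approx 3.0939 \cdot 10^{-5}$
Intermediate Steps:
$u = 37626$ ($u = -4 + 2 \cdot 18815 = -4 + 37630 = 37626$)
$\frac{\left(u - 49224\right) \frac{1}{-42563 - 13707}}{6662} = \frac{\left(37626 - 49224\right) \frac{1}{-42563 - 13707}}{6662} = - \frac{11598}{-56270} \cdot \frac{1}{6662} = \left(-11598\right) \left(- \frac{1}{56270}\right) \frac{1}{6662} = \frac{5799}{28135} \cdot \frac{1}{6662} = \frac{5799}{187435370}$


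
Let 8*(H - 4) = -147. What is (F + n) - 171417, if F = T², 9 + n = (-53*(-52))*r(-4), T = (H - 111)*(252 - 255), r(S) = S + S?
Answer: -3328255/64 ≈ -52004.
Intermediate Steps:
H = -115/8 (H = 4 + (⅛)*(-147) = 4 - 147/8 = -115/8 ≈ -14.375)
r(S) = 2*S
T = 3009/8 (T = (-115/8 - 111)*(252 - 255) = -1003/8*(-3) = 3009/8 ≈ 376.13)
n = -22057 (n = -9 + (-53*(-52))*(2*(-4)) = -9 + 2756*(-8) = -9 - 22048 = -22057)
F = 9054081/64 (F = (3009/8)² = 9054081/64 ≈ 1.4147e+5)
(F + n) - 171417 = (9054081/64 - 22057) - 171417 = 7642433/64 - 171417 = -3328255/64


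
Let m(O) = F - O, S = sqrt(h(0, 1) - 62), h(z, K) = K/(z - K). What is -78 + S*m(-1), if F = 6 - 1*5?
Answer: -78 + 6*I*sqrt(7) ≈ -78.0 + 15.875*I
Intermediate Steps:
F = 1 (F = 6 - 5 = 1)
S = 3*I*sqrt(7) (S = sqrt(1/(0 - 1*1) - 62) = sqrt(1/(0 - 1) - 62) = sqrt(1/(-1) - 62) = sqrt(1*(-1) - 62) = sqrt(-1 - 62) = sqrt(-63) = 3*I*sqrt(7) ≈ 7.9373*I)
m(O) = 1 - O
-78 + S*m(-1) = -78 + (3*I*sqrt(7))*(1 - 1*(-1)) = -78 + (3*I*sqrt(7))*(1 + 1) = -78 + (3*I*sqrt(7))*2 = -78 + 6*I*sqrt(7)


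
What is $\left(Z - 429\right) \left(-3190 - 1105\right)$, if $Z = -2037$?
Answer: $10591470$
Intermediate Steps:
$\left(Z - 429\right) \left(-3190 - 1105\right) = \left(-2037 - 429\right) \left(-3190 - 1105\right) = \left(-2466\right) \left(-4295\right) = 10591470$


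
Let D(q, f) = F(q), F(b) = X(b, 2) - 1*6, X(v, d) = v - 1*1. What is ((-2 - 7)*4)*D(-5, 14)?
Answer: 432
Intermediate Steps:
X(v, d) = -1 + v (X(v, d) = v - 1 = -1 + v)
F(b) = -7 + b (F(b) = (-1 + b) - 1*6 = (-1 + b) - 6 = -7 + b)
D(q, f) = -7 + q
((-2 - 7)*4)*D(-5, 14) = ((-2 - 7)*4)*(-7 - 5) = -9*4*(-12) = -36*(-12) = 432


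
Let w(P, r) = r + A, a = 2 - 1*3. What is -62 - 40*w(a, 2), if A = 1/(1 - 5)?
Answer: -132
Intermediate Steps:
A = -¼ (A = 1/(-4) = -¼ ≈ -0.25000)
a = -1 (a = 2 - 3 = -1)
w(P, r) = -¼ + r (w(P, r) = r - ¼ = -¼ + r)
-62 - 40*w(a, 2) = -62 - 40*(-¼ + 2) = -62 - 40*7/4 = -62 - 70 = -132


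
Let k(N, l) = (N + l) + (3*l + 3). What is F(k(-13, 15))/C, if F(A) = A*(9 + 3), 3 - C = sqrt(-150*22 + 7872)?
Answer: -200/507 - 400*sqrt(127)/507 ≈ -9.2855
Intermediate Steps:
k(N, l) = 3 + N + 4*l (k(N, l) = (N + l) + (3 + 3*l) = 3 + N + 4*l)
C = 3 - 6*sqrt(127) (C = 3 - sqrt(-150*22 + 7872) = 3 - sqrt(-3300 + 7872) = 3 - sqrt(4572) = 3 - 6*sqrt(127) ≈ -64.617)
F(A) = 12*A (F(A) = A*12 = 12*A)
F(k(-13, 15))/C = (12*(3 - 13 + 4*15))/(3 - 6*sqrt(127)) = (12*(3 - 13 + 60))/(3 - 6*sqrt(127)) = (12*50)/(3 - 6*sqrt(127)) = 600/(3 - 6*sqrt(127))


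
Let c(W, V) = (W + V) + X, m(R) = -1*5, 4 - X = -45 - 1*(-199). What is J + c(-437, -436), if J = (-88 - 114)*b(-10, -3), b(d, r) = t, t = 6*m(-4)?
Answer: 5037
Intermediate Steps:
X = -150 (X = 4 - (-45 - 1*(-199)) = 4 - (-45 + 199) = 4 - 1*154 = 4 - 154 = -150)
m(R) = -5
t = -30 (t = 6*(-5) = -30)
b(d, r) = -30
J = 6060 (J = (-88 - 114)*(-30) = -202*(-30) = 6060)
c(W, V) = -150 + V + W (c(W, V) = (W + V) - 150 = (V + W) - 150 = -150 + V + W)
J + c(-437, -436) = 6060 + (-150 - 436 - 437) = 6060 - 1023 = 5037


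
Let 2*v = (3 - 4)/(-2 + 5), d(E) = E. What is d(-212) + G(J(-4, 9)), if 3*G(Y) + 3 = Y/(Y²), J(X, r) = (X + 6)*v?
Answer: -214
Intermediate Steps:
v = -⅙ (v = ((3 - 4)/(-2 + 5))/2 = (-1/3)/2 = (-1*⅓)/2 = (½)*(-⅓) = -⅙ ≈ -0.16667)
J(X, r) = -1 - X/6 (J(X, r) = (X + 6)*(-⅙) = (6 + X)*(-⅙) = -1 - X/6)
G(Y) = -1 + 1/(3*Y) (G(Y) = -1 + (Y/(Y²))/3 = -1 + (Y/Y²)/3 = -1 + 1/(3*Y))
d(-212) + G(J(-4, 9)) = -212 + (⅓ - (-1 - ⅙*(-4)))/(-1 - ⅙*(-4)) = -212 + (⅓ - (-1 + ⅔))/(-1 + ⅔) = -212 + (⅓ - 1*(-⅓))/(-⅓) = -212 - 3*(⅓ + ⅓) = -212 - 3*⅔ = -212 - 2 = -214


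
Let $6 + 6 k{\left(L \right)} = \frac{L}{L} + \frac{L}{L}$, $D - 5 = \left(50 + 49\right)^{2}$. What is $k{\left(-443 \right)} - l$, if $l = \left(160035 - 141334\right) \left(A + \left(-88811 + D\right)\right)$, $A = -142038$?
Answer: $\frac{12401175427}{3} \approx 4.1337 \cdot 10^{9}$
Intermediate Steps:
$D = 9806$ ($D = 5 + \left(50 + 49\right)^{2} = 5 + 99^{2} = 5 + 9801 = 9806$)
$k{\left(L \right)} = - \frac{2}{3}$ ($k{\left(L \right)} = -1 + \frac{\frac{L}{L} + \frac{L}{L}}{6} = -1 + \frac{1 + 1}{6} = -1 + \frac{1}{6} \cdot 2 = -1 + \frac{1}{3} = - \frac{2}{3}$)
$l = -4133725143$ ($l = \left(160035 - 141334\right) \left(-142038 + \left(-88811 + 9806\right)\right) = 18701 \left(-142038 - 79005\right) = 18701 \left(-221043\right) = -4133725143$)
$k{\left(-443 \right)} - l = - \frac{2}{3} - -4133725143 = - \frac{2}{3} + 4133725143 = \frac{12401175427}{3}$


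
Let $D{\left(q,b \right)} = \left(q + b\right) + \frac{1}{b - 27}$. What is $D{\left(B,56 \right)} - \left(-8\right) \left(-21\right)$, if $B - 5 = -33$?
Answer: $- \frac{4059}{29} \approx -139.97$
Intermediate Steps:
$B = -28$ ($B = 5 - 33 = -28$)
$D{\left(q,b \right)} = b + q + \frac{1}{-27 + b}$ ($D{\left(q,b \right)} = \left(b + q\right) + \frac{1}{-27 + b} = b + q + \frac{1}{-27 + b}$)
$D{\left(B,56 \right)} - \left(-8\right) \left(-21\right) = \frac{1 + 56^{2} - 1512 - -756 + 56 \left(-28\right)}{-27 + 56} - \left(-8\right) \left(-21\right) = \frac{1 + 3136 - 1512 + 756 - 1568}{29} - 168 = \frac{1}{29} \cdot 813 - 168 = \frac{813}{29} - 168 = - \frac{4059}{29}$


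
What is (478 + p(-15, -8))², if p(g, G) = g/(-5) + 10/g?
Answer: 2076481/9 ≈ 2.3072e+5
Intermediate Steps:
p(g, G) = 10/g - g/5 (p(g, G) = g*(-⅕) + 10/g = -g/5 + 10/g = 10/g - g/5)
(478 + p(-15, -8))² = (478 + (10/(-15) - ⅕*(-15)))² = (478 + (10*(-1/15) + 3))² = (478 + (-⅔ + 3))² = (478 + 7/3)² = (1441/3)² = 2076481/9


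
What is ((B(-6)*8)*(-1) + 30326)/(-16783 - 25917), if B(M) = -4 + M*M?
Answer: -3007/4270 ≈ -0.70422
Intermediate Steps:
B(M) = -4 + M**2
((B(-6)*8)*(-1) + 30326)/(-16783 - 25917) = (((-4 + (-6)**2)*8)*(-1) + 30326)/(-16783 - 25917) = (((-4 + 36)*8)*(-1) + 30326)/(-42700) = ((32*8)*(-1) + 30326)*(-1/42700) = (256*(-1) + 30326)*(-1/42700) = (-256 + 30326)*(-1/42700) = 30070*(-1/42700) = -3007/4270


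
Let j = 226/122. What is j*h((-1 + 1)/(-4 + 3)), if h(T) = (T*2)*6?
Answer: 0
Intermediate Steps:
j = 113/61 (j = 226*(1/122) = 113/61 ≈ 1.8525)
h(T) = 12*T (h(T) = (2*T)*6 = 12*T)
j*h((-1 + 1)/(-4 + 3)) = 113*(12*((-1 + 1)/(-4 + 3)))/61 = 113*(12*(0/(-1)))/61 = 113*(12*(0*(-1)))/61 = 113*(12*0)/61 = (113/61)*0 = 0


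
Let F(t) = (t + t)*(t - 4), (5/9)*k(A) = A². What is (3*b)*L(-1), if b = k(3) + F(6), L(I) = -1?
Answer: -603/5 ≈ -120.60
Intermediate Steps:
k(A) = 9*A²/5
F(t) = 2*t*(-4 + t) (F(t) = (2*t)*(-4 + t) = 2*t*(-4 + t))
b = 201/5 (b = (9/5)*3² + 2*6*(-4 + 6) = (9/5)*9 + 2*6*2 = 81/5 + 24 = 201/5 ≈ 40.200)
(3*b)*L(-1) = (3*(201/5))*(-1) = (603/5)*(-1) = -603/5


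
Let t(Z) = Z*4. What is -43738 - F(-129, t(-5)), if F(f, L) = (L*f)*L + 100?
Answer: 7762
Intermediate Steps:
t(Z) = 4*Z
F(f, L) = 100 + f*L² (F(f, L) = f*L² + 100 = 100 + f*L²)
-43738 - F(-129, t(-5)) = -43738 - (100 - 129*(4*(-5))²) = -43738 - (100 - 129*(-20)²) = -43738 - (100 - 129*400) = -43738 - (100 - 51600) = -43738 - 1*(-51500) = -43738 + 51500 = 7762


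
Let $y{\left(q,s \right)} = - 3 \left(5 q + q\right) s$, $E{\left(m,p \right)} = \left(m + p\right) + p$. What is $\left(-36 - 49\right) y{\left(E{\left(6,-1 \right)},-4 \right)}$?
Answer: $-24480$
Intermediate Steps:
$E{\left(m,p \right)} = m + 2 p$
$y{\left(q,s \right)} = - 18 q s$ ($y{\left(q,s \right)} = - 3 \cdot 6 q s = - 18 q s$)
$\left(-36 - 49\right) y{\left(E{\left(6,-1 \right)},-4 \right)} = \left(-36 - 49\right) \left(\left(-18\right) \left(6 + 2 \left(-1\right)\right) \left(-4\right)\right) = - 85 \left(\left(-18\right) \left(6 - 2\right) \left(-4\right)\right) = - 85 \left(\left(-18\right) 4 \left(-4\right)\right) = \left(-85\right) 288 = -24480$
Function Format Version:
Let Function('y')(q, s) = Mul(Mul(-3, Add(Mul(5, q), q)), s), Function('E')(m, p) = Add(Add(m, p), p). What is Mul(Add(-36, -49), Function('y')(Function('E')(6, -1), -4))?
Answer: -24480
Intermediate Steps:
Function('E')(m, p) = Add(m, Mul(2, p))
Function('y')(q, s) = Mul(-18, q, s) (Function('y')(q, s) = Mul(Mul(-3, Mul(6, q)), s) = Mul(Mul(-18, q), s) = Mul(-18, q, s))
Mul(Add(-36, -49), Function('y')(Function('E')(6, -1), -4)) = Mul(Add(-36, -49), Mul(-18, Add(6, Mul(2, -1)), -4)) = Mul(-85, Mul(-18, Add(6, -2), -4)) = Mul(-85, Mul(-18, 4, -4)) = Mul(-85, 288) = -24480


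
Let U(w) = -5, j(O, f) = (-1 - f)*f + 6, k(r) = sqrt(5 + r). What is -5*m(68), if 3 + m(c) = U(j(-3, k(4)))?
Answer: 40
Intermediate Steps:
j(O, f) = 6 + f*(-1 - f) (j(O, f) = f*(-1 - f) + 6 = 6 + f*(-1 - f))
m(c) = -8 (m(c) = -3 - 5 = -8)
-5*m(68) = -5*(-8) = 40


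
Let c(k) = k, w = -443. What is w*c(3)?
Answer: -1329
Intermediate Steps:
w*c(3) = -443*3 = -1329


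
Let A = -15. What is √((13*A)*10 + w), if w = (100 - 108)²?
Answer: I*√1886 ≈ 43.428*I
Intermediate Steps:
w = 64 (w = (-8)² = 64)
√((13*A)*10 + w) = √((13*(-15))*10 + 64) = √(-195*10 + 64) = √(-1950 + 64) = √(-1886) = I*√1886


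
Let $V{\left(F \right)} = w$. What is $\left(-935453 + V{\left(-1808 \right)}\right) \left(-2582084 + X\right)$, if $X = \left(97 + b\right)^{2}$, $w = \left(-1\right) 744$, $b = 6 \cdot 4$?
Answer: $2403632434271$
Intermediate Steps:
$b = 24$
$w = -744$
$V{\left(F \right)} = -744$
$X = 14641$ ($X = \left(97 + 24\right)^{2} = 121^{2} = 14641$)
$\left(-935453 + V{\left(-1808 \right)}\right) \left(-2582084 + X\right) = \left(-935453 - 744\right) \left(-2582084 + 14641\right) = \left(-936197\right) \left(-2567443\right) = 2403632434271$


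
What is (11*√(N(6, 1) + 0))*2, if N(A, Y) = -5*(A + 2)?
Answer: 44*I*√10 ≈ 139.14*I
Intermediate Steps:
N(A, Y) = -10 - 5*A (N(A, Y) = -5*(2 + A) = -10 - 5*A)
(11*√(N(6, 1) + 0))*2 = (11*√((-10 - 5*6) + 0))*2 = (11*√((-10 - 30) + 0))*2 = (11*√(-40 + 0))*2 = (11*√(-40))*2 = (11*(2*I*√10))*2 = (22*I*√10)*2 = 44*I*√10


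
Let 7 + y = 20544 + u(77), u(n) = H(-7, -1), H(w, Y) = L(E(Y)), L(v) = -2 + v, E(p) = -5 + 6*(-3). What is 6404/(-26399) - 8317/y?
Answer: -350919331/541496288 ≈ -0.64806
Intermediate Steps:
E(p) = -23 (E(p) = -5 - 18 = -23)
H(w, Y) = -25 (H(w, Y) = -2 - 23 = -25)
u(n) = -25
y = 20512 (y = -7 + (20544 - 25) = -7 + 20519 = 20512)
6404/(-26399) - 8317/y = 6404/(-26399) - 8317/20512 = 6404*(-1/26399) - 8317*1/20512 = -6404/26399 - 8317/20512 = -350919331/541496288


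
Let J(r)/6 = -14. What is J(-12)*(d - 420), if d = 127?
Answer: 24612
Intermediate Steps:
J(r) = -84 (J(r) = 6*(-14) = -84)
J(-12)*(d - 420) = -84*(127 - 420) = -84*(-293) = 24612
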